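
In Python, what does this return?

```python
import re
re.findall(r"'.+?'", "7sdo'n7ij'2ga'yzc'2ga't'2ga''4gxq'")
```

Matches: at [4:10] → "'n7ij'"; at [13:18] → "'yzc'"; at [21:24] → "'t'"; at [27:34] → "''4gxq'".
Since nothing is captured, `findall` lists the 4 matched substrings directly.

["'n7ij'", "'yzc'", "'t'", "''4gxq'"]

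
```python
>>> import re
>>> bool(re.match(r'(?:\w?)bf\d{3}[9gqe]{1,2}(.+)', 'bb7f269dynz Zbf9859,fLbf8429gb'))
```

`re.match` only tries the pattern at the start of the string.
Here the string doesn't start with a match, so the call returns None, and `bool(None)` is False.

False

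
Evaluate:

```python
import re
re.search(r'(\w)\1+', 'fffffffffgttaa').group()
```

'fffffffff'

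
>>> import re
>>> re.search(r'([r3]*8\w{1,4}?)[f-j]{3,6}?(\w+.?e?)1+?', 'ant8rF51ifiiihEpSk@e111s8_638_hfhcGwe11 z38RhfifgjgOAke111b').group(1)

Pattern: zero or more of one of [r3], then a literal '8', then 1 to 4 of a word character (lazy) (captured); then 3 to 6 of a character in [f-j] (lazy); then one or more of a word character, then optionally any character, then optionally the literal 'e' (captured); then one or more of a literal '1' (lazy).
`re.search` tries every starting position until one works.
The match spans [3:21] → '8rF51ifiiihEpSk@e1'.
Captured: group 1 = '8rF51', group 2 = 'iihEpSk@e'.

'8rF51'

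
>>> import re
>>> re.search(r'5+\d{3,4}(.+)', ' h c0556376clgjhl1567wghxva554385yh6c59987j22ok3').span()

This matches one or more of a literal '5', then 3 to 4 of a digit; then one or more of any character (captured).
`re.search` scans for the first position where the pattern succeeds.
The match spans [5:48] → '556376clgjhl1567wghxva554385yh6c59987j22ok3'.
Captured: group 1 = 'clgjhl1567wghxva554385yh6c59987j22ok3'.

(5, 48)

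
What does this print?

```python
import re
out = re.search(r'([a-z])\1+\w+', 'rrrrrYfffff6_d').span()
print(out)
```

A backreference is literal: `\1` must see the identical characters the first group matched.
The match spans [0:14] → 'rrrrrYfffff6_d'.

(0, 14)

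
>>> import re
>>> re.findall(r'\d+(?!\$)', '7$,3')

['3']

`(?!…)`/`(?<!…)` only lets a position through if the neighbouring text does NOT match; no characters are consumed.
Walking the string: at [3:4] → '3'.
No capturing groups, so `findall` returns the 1 full match string.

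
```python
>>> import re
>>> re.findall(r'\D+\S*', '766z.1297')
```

Pattern: one or more of a non-digit; then zero or more of a non-whitespace character.
Since nothing is captured, `findall` lists the 1 matched substring directly.

['z.1297']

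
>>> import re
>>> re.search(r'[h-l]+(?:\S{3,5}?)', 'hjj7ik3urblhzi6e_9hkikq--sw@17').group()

'hjj7ik'

This matches one or more of a character in [h-l]; then 3 to 5 of a non-whitespace character (lazy) (non-capturing group).
A non-greedy quantifier consumes as few characters as it can — just enough that the remainder of the pattern still matches from where it stops; whatever follows it matches normally.
Unlike `match`, `search` isn't anchored — it looks for the pattern anywhere in the string.
The match spans [0:6] → 'hjj7ik'.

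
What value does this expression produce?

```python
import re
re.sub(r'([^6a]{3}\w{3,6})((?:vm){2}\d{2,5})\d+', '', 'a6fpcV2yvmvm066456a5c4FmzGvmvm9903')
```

'a6a'

This matches exactly 3 of any character except [6a], then 3 to 6 of a word character (captured); then the literal 'vm' repeated 2 times, then 2 to 5 of a digit (captured); then one or more of a digit.
Each match is replaced by ''.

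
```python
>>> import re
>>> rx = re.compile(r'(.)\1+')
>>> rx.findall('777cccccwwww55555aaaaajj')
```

['7', 'c', 'w', '5', 'a', 'j']

The backreference `\1` re-matches whatever the first group consumed, character for character.
Because there's exactly one group, `findall` drops the full match and keeps group 1 from each hit.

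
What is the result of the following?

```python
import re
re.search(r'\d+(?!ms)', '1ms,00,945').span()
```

`(?!…)`/`(?<!…)` only lets a position through if the neighbouring text does NOT match; no characters are consumed.
`re.search` tries every starting position until one works.
The match spans [4:6] → '00'.

(4, 6)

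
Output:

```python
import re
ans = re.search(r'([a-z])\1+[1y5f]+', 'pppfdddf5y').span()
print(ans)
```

`\1` is not a pattern — it's the concrete string captured by group 1, re-applied verbatim.
The match spans [0:4] → 'pppf'.

(0, 4)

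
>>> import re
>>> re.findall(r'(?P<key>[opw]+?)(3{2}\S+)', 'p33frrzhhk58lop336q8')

[('p', '33frrzhhk58lop336q8')]

This matches one or more of one of [opw] (lazy) (captured as 'key'); then exactly 2 of a literal '3', then one or more of a non-whitespace character (captured).
2 groups means the one result is a tuple of 2 captured strings — 1 here.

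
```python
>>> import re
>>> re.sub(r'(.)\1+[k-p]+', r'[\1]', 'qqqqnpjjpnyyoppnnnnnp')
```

After group 1 captures some text, `\1` only succeeds where that same text appears again.
Matches: at [0:6] → 'qqqqnp'; at [6:10] → 'jjpn'; at [10:21] → 'yyoppnnnnnp'.
The replacement refers to a captured group, so each match is rewritten using its own captured text.

'[q][j][y]'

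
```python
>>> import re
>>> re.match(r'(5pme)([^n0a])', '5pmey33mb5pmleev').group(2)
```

The pattern matches the literal '5', then the literal 'pme' (captured); then any character except [n0a] (captured).
`re.match` won't scan ahead — the pattern has to work from the very first character.
The match spans [0:5] → '5pmey'.
Captured: group 1 = '5pme', group 2 = 'y'.

'y'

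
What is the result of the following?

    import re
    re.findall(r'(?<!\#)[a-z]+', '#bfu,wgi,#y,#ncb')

A negative assertion filters positions out without eating any characters.
Scanning left to right: at [2:4] → 'fu'; at [5:8] → 'wgi'; at [14:16] → 'cb'.
`findall` yields the raw match text (3 of them) because the pattern has no groups.

['fu', 'wgi', 'cb']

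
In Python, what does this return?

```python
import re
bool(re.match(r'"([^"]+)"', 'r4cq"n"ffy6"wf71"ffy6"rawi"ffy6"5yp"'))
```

`re.match` only tries the pattern at the start of the string.
Here position 0 doesn't satisfy it, so the call returns None, and `bool(None)` is False.

False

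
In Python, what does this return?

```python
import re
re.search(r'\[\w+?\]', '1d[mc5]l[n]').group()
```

The match spans [2:7] → '[mc5]'.

'[mc5]'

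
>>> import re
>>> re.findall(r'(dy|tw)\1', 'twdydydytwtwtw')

The backreference `\1` re-matches whatever the first group consumed, character for character.
With a single group, `findall` returns only what that group captured — 2 items.

['dy', 'tw']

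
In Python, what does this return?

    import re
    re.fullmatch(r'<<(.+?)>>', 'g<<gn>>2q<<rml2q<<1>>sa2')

For `fullmatch`, every character of the input must be accounted for by the pattern.
Here there's no way to consume every character, so the call returns None.

None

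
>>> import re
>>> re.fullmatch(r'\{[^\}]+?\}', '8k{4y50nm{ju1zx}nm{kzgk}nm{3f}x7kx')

None

`fullmatch` succeeds only if the pattern covers the string from start to end.
Here the pattern can't cover the whole string, so the call returns None.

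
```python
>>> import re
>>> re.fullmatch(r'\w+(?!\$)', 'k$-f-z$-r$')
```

None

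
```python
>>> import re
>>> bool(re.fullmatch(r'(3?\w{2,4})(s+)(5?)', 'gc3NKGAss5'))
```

False

`fullmatch` succeeds only if the pattern covers the string from start to end.
Here the pattern can't cover the whole string, so the call returns None, and `bool(None)` is False.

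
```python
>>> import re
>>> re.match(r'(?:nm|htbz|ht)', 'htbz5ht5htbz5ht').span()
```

(0, 4)

With `match`, the pattern is implicitly anchored at the beginning.
The match spans [0:4] → 'htbz'.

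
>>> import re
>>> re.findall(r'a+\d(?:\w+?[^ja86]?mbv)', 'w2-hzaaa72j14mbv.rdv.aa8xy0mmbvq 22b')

['aaa72j14mbv', 'aa8xy0mmbv']

Since nothing is captured, `findall` lists the 2 matched substrings directly.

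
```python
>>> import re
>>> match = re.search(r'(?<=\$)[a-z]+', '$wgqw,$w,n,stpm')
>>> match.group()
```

'wgqw'

Because the assertion is zero-width, the text it checks is not consumed and won't appear in the result.
`re.search` scans for the first position where the pattern succeeds.
The match spans [1:5] → 'wgqw'.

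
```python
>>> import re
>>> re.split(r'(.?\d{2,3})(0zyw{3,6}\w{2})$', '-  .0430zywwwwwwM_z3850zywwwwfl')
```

['-  .0430zywwwwwwM_', 'z385', '0zywwwwfl', '']

The pattern matches optionally any character, then 2 to 3 of a digit (captured); then the literal '0zy', then 3 to 6 of a literal 'w', then exactly 2 of a word character (captured); then anchored at the end.
Matches to split on: at [18:31] → 'z3850zywwwwfl'.
With a capturing group present, the delimiter's captured portion is kept in the result list.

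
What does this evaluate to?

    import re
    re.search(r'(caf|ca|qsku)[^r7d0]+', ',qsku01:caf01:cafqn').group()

`search` walks the string left to right and returns the first match it finds.
The match spans [8:11] → 'caf'.
Captured: group 1 = 'ca'.

'caf'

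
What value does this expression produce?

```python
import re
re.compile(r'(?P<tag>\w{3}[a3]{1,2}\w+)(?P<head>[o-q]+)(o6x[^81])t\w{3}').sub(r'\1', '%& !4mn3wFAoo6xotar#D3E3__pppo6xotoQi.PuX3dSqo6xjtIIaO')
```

`\1` in the replacement pulls in group 1's text for each match.

'%& !4mn3wFAoo6xotar#D3E3__pp.PuX3dSO'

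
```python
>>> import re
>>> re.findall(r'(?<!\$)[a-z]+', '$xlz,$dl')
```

['lz', 'l']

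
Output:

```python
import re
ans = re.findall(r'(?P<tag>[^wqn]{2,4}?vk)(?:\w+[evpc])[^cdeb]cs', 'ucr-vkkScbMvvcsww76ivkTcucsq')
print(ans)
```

['ucr-vk']

The pattern matches 2 to 4 of any character except [wqn] (lazy), then the literal 'vk' (captured as 'tag'); then one or more of a word character, then one of [evpc] (non-capturing group); then any character except [cdeb], then the literal 'cs'.
With a single group, `findall` returns only what that group captured — 1 item.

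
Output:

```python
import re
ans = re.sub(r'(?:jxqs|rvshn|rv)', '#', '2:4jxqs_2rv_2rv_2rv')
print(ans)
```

2:4#_2#_2#_2#

Matches: at [3:7] → 'jxqs'; at [9:11] → 'rv'; at [13:15] → 'rv'; at [17:19] → 'rv'.
`sub` substitutes '#' at each match site.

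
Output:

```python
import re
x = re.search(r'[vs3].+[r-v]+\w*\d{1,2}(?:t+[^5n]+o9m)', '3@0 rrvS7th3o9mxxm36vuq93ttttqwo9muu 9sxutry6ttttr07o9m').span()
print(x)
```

(0, 55)

The match spans [0:55] → '3@0 rrvS7th3o9mxxm36vuq93ttttqwo9muu 9sxutry6ttttr07o9m'.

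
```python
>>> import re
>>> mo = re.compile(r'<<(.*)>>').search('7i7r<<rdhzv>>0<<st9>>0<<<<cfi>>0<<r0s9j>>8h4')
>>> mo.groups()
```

('rdhzv>>0<<st9>>0<<<<cfi>>0<<r0s9j',)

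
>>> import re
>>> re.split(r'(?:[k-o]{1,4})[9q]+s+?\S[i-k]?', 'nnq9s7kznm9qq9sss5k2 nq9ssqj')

['', 'z', 's5k2 ', 'qj']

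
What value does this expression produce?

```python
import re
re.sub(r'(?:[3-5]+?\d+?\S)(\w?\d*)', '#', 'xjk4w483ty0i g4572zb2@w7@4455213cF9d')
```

'xjk4w#y0i g#zb2@w7@#cF9d'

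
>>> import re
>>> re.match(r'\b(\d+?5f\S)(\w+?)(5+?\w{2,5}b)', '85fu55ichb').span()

(0, 10)

This matches a word boundary (`\b`, zero-width); then one or more of a digit (lazy), then the literal '5f', then a non-whitespace character (captured); then one or more of a word character (lazy) (captured); then one or more of the literal '5' (lazy), then 2 to 5 of a word character, then the literal 'b' (captured).
`match` is anchored at position 0; if the pattern doesn't fit there, it returns None.
The match spans [0:10] → '85fu55ichb'.
Captured: group 1 = '85fu', group 2 = '5', group 3 = '5ichb'.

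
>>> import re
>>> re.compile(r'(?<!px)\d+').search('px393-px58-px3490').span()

The negative lookaround is zero-width — it rules out positions where the adjacent text would match, without consuming anything.
The match spans [3:5] → '93'.

(3, 5)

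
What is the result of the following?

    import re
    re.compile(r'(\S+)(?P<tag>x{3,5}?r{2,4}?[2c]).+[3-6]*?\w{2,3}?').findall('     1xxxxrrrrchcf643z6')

This matches one or more of a non-whitespace character (captured); then 3 to 5 of a literal 'x' (lazy), then 2 to 4 of the literal 'r' (lazy), then one of [2c] (captured as 'tag'); then one or more of any character; then zero or more of a character in [3-6] (lazy), then 2 to 3 of a word character (lazy).
Scanning left to right: at [5:23] match '1xxxxrrrrchcf643z6', groups = ('1x', 'xxxrrrrc').
`findall` packs the 2 group values into a tuple for every match.

[('1x', 'xxxrrrrc')]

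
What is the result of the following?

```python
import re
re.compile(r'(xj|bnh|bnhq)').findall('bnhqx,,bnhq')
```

['bnh', 'bnh']

The regex engine tests alternatives in the order written; an earlier branch that matches wins even if a later one would match more.
Matches: at [0:3] match 'bnh', group 1 = 'bnh'; at [7:10] match 'bnh', group 1 = 'bnh'.
With a single group, `findall` returns only what that group captured — 2 items.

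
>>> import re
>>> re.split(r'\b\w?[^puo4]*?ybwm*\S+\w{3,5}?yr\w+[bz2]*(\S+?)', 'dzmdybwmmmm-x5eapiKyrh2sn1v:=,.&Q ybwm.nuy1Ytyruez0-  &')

['', ':', '=,.&', '-', '  &']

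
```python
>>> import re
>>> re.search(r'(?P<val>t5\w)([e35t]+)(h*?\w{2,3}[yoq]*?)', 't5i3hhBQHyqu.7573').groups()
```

('t5i', '3', 'hhB')

The match spans [0:7] → 't5i3hhB'.
Captured: group 1 = 't5i', group 2 = '3', group 3 = 'hhB'.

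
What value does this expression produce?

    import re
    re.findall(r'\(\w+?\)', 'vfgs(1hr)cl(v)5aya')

['(1hr)', '(v)']

Since nothing is captured, `findall` lists the 2 matched substrings directly.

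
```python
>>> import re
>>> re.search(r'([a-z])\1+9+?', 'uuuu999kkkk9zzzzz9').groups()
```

('u',)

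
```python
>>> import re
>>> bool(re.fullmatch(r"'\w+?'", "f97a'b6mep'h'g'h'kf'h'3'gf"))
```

False

`fullmatch` succeeds only if the pattern covers the string from start to end.
Here there's no way to consume every character, so the call returns None, and `bool(None)` is False.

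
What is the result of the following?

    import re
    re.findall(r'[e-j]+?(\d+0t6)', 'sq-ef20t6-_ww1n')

One capturing group, so `findall` returns just the captured substring from the one match — 1 in all.

['20t6']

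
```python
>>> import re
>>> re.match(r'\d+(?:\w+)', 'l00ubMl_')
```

`re.match` won't scan ahead — the pattern has to work from the very first character.
Here the pattern fails at index 0, so the call returns None.

None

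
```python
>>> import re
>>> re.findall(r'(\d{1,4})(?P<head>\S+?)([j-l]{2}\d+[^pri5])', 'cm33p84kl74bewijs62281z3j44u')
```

This matches 1 to 4 of a digit (captured); then one or more of a non-whitespace character (lazy) (captured as 'head'); then exactly 2 of a character in [j-l], then one or more of a digit, then any character except [pri5] (captured).
Walking the string: at [2:12] match '33p84kl74b', groups = ('33', 'p84', 'kl74b').
3 groups means the one result is a tuple of 3 captured strings — 1 here.

[('33', 'p84', 'kl74b')]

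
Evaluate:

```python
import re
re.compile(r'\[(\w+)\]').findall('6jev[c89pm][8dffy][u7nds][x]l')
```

['c89pm', '8dffy', 'u7nds', 'x']

Matches: at [4:11] match '[c89pm]', group 1 = 'c89pm'; at [11:18] match '[8dffy]', group 1 = '8dffy'; at [18:25] match '[u7nds]', group 1 = 'u7nds'; at [25:28] match '[x]', group 1 = 'x'.
`findall` collects group 1 from each match (4 total).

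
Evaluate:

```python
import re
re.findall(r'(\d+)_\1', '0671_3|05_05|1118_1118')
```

['05', '1118']

`\1` is not a pattern — it's the concrete string captured by group 1, re-applied verbatim.
`findall` collects group 1 from each match (2 total).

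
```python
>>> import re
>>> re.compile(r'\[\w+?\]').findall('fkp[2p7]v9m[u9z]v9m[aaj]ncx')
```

['[2p7]', '[u9z]', '[aaj]']

Matches: at [3:8] → '[2p7]'; at [11:16] → '[u9z]'; at [19:24] → '[aaj]'.
Since nothing is captured, `findall` lists the 3 matched substrings directly.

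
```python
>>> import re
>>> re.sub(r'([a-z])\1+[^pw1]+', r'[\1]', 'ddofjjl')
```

A backreference is literal: `\1` must see the identical characters the first group matched.
Each match is replaced using the text its own group 1 captured.

'[d]'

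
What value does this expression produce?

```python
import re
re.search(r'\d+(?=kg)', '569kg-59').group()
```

'569'

The positive lookaround only admits positions where the adjacent text matches; those characters stay outside the span.
The match spans [0:3] → '569'.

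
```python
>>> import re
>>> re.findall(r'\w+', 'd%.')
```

Pattern: one or more of a word character.
Walking the string: at [0:1] → 'd'.
Since nothing is captured, `findall` lists the 1 matched substring directly.

['d']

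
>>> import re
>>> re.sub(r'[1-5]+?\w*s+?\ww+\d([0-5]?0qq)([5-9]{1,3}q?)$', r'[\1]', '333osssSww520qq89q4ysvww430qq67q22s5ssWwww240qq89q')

'[40qq]'

This matches one or more of a character in [1-5] (lazy), then zero or more of a word character, then one or more of the literal 's' (lazy); then a word character, then one or more of the literal 'w', then a digit; then optionally a character in [0-5], then the literal '0qq' (captured); then 1 to 3 of a character in [5-9], then optionally the literal 'q' (captured); then anchored at the end.
Matches: at [0:50] → '333osssSww520qq89q4ysvww430qq67q22s5ssWwww240qq89q'.
Each match is replaced using the text its own group 1 captured.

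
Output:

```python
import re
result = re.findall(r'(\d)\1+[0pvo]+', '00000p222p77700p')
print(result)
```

['0', '2', '7']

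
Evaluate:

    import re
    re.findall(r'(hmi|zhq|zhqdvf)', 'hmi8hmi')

Because there's exactly one group, `findall` drops the full match and keeps group 1 from each hit.

['hmi', 'hmi']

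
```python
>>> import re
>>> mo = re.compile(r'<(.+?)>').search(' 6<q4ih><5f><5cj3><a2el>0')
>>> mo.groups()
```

('q4ih',)

A `+?`/`*?`/`{m,n}?` starts at its minimum and grows only as far as needed for what follows to match.
`re.search` tries every starting position until one works.
The match spans [2:8] → '<q4ih>'.
Captured: group 1 = 'q4ih'.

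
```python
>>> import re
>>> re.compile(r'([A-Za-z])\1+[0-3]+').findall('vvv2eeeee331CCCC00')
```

A backreference is literal: `\1` must see the identical characters the first group matched.
Matches: at [0:4] match 'vvv2', group 1 = 'v'; at [4:12] match 'eeeee331', group 1 = 'e'; at [12:18] match 'CCCC00', group 1 = 'C'.
One capturing group, so `findall` returns just the captured substring from each match — 3 in all.

['v', 'e', 'C']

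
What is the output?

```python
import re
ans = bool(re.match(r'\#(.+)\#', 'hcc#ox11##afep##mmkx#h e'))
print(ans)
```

False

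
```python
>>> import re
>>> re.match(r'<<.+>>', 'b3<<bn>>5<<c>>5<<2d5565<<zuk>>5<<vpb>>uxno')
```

None

With `match`, the pattern is implicitly anchored at the beginning.
Here the string doesn't start with a match, so the call returns None.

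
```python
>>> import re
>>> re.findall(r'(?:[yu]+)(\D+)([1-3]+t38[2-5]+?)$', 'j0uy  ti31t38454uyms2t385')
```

[('ms', '2t385')]

This matches one or more of one of [yu] (non-capturing group); then one or more of a non-digit (captured); then one or more of a character in [1-3], then the literal 't38', then one or more of a character in [2-5] (lazy) (captured); then anchored at the end.
Walking the string: at [16:25] match 'uyms2t385', groups = ('ms', '2t385').
2 groups means the one result is a tuple of 2 captured strings — 1 here.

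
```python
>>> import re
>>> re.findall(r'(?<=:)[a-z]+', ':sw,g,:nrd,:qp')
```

['sw', 'nrd', 'qp']

Lookahead/lookbehind check context without consuming it, so the matched span excludes the asserted characters.
`findall` yields the raw match text (3 of them) because the pattern has no groups.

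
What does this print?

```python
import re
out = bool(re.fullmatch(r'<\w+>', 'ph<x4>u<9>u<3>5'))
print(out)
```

False

`re.fullmatch` is like wrapping the pattern in `^…$` (in single-line mode).
Here the pattern can't cover the whole string, so the call returns None, and `bool(None)` is False.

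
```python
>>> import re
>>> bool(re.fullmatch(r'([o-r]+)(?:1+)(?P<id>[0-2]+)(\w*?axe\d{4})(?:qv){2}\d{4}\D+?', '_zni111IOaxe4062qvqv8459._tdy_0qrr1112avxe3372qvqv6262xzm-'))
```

This matches one or more of a character in [o-r] (captured); then one or more of a literal '1' (non-capturing group); then one or more of a character in [0-2] (captured as 'id'); then zero or more of a word character (lazy), then the literal 'axe', then exactly 4 of a digit (captured); then the literal 'qv' repeated 2 times, then exactly 4 of a digit; then one or more of a non-digit (lazy).
`re.fullmatch` is like wrapping the pattern in `^…$` (in single-line mode).
Here the pattern can't cover the whole string, so the call returns None, and `bool(None)` is False.

False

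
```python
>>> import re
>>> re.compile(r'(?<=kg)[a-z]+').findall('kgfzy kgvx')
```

Because the assertion is zero-width, the text it checks is not consumed and won't appear in the result.
Matches: at [2:5] → 'fzy'; at [8:10] → 'vx'.
With no groups in the pattern, `findall` gives back each whole match — 2 here.

['fzy', 'vx']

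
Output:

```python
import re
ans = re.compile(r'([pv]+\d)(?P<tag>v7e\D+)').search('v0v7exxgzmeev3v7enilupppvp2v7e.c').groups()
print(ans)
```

This matches one or more of one of [pv], then a digit (captured); then the literal 'v7e', then one or more of a non-digit (captured as 'tag').
`re.search` tries every starting position until one works.
The match spans [0:13] → 'v0v7exxgzmeev'.
Captured: group 1 = 'v0', group 2 = 'v7exxgzmeev'.

('v0', 'v7exxgzmeev')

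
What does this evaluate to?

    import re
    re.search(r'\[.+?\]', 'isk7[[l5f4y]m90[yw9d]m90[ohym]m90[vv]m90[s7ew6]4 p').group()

The match spans [4:12] → '[[l5f4y]'.

'[[l5f4y]'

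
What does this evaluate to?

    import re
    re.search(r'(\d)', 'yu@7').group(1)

The match spans [3:4] → '7'.
Captured: group 1 = '7'.

'7'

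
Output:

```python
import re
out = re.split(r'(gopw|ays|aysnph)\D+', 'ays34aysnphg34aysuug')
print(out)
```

['ays34', 'ays', '34', 'ays', '']

Branches in `(...|...)` are attempted left-to-right; the first branch that allows the whole pattern to succeed is taken.
Matches to split on: at [5:12] → 'aysnphg'; at [14:20] → 'aysuug'.
The group in the pattern means `split` returns the separators' captures alongside the pieces.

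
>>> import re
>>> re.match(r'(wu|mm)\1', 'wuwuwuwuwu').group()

'wuwu'

With `match`, the pattern is implicitly anchored at the beginning.
The match spans [0:4] → 'wuwu'.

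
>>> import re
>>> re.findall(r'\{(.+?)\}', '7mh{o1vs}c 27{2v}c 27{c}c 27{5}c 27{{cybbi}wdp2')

One capturing group, so `findall` returns just the captured substring from each match — 5 in all.

['o1vs', '2v', 'c', '5', '{cybbi']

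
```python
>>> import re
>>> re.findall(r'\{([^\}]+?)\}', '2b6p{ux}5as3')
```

['ux']

Because there's exactly one group, `findall` drops the full match and keeps group 1 from the one hit.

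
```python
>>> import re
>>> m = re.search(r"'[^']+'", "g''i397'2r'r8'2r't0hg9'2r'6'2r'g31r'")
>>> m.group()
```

"'i397'"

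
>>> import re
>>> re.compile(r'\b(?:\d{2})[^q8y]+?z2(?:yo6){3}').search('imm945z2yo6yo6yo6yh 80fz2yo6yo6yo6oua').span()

(20, 34)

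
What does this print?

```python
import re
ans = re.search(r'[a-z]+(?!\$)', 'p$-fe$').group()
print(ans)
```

f

`(?!…)`/`(?<!…)` only lets a position through if the neighbouring text does NOT match; no characters are consumed.
`search` walks the string left to right and returns the first match it finds.
The match spans [3:4] → 'f'.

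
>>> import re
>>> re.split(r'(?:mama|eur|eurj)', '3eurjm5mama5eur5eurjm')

Alternation tries branches left to right and keeps the first one that lets the overall match succeed at that position.
Splitting on the pattern gives 5 pieces.

['3', 'jm5', '5', '5', 'jm']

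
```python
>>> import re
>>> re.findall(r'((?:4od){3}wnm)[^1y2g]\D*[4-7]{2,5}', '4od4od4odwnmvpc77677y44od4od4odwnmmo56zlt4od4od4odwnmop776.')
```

['4od4od4odwnm', '4od4od4odwnm', '4od4od4odwnm']

This matches the literal '4od' repeated 3 times, then the literal 'wnm' (captured); then any character except [1y2g], then zero or more of a non-digit, then 2 to 5 of a character in [4-7].
Matches: at [0:20] match '4od4od4odwnmvpc77677', group 1 = '4od4od4odwnm'; at [22:38] match '4od4od4odwnmmo56', group 1 = '4od4od4odwnm'; at [41:58] match '4od4od4odwnmop776', group 1 = '4od4od4odwnm'.
One capturing group, so `findall` returns just the captured substring from each match — 3 in all.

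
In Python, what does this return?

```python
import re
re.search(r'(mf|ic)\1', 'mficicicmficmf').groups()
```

After group 1 captures some text, `\1` only succeeds where that same text appears again.
`re.search` tries every starting position until one works.
The match spans [2:6] → 'icic'.
Captured: group 1 = 'ic'.

('ic',)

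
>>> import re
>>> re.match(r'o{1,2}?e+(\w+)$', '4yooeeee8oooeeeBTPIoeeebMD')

This matches 1 to 2 of a literal 'o' (lazy), then one or more of a literal 'e'; then one or more of a word character (captured); then anchored at the end.
`match` is anchored at position 0; if the pattern doesn't fit there, it returns None.
Here position 0 doesn't satisfy it, so the call returns None.

None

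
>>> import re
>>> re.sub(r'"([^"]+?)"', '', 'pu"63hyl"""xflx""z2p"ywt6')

'pu"ywt6'

Each match is replaced by ''.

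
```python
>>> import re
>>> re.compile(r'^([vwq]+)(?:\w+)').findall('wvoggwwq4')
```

This matches anchored at the start of the string; then one or more of one of [vwq] (captured); then one or more of a word character (non-capturing group).
Matches: at [0:9] match 'wvoggwwq4', group 1 = 'wv'.
Because there's exactly one group, `findall` drops the full match and keeps group 1 from the one hit.

['wv']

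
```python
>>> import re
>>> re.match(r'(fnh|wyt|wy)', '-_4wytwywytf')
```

None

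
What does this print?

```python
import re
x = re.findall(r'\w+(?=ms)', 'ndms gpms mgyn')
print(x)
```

['nd', 'gp']

Lookahead/lookbehind check context without consuming it, so the matched span excludes the asserted characters.
No capturing groups, so `findall` returns the 2 full match strings.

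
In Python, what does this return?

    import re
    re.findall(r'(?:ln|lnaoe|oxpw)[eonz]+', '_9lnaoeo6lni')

['lnaoeo']

Scanning left to right: at [2:8] → 'lnaoeo'.
Since nothing is captured, `findall` lists the 1 matched substring directly.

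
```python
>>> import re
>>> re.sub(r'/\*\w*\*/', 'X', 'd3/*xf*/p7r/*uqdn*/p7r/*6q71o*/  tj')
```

Every occurrence is swapped for 'X'.

'd3Xp7rXp7rX  tj'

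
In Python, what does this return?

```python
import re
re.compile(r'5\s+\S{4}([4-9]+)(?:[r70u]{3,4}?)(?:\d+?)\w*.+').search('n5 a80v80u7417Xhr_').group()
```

Pattern: a literal '5', then one or more of whitespace, then exactly 4 of a non-whitespace character; then one or more of a character in [4-9] (captured); then 3 to 4 of one of [r70u] (lazy) (non-capturing group); then one or more of a digit (lazy) (non-capturing group); then zero or more of a word character, then one or more of any character.
Unlike `match`, `search` isn't anchored — it looks for the pattern anywhere in the string.
The match spans [1:18] → '5 a80v80u7417Xhr_'.
Captured: group 1 = '8'.

'5 a80v80u7417Xhr_'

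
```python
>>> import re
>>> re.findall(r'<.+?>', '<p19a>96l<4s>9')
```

['<p19a>', '<4s>']

A `+?`/`*?`/`{m,n}?` starts at its minimum and grows only as far as needed for what follows to match.
Walking the string: at [0:6] → '<p19a>'; at [9:13] → '<4s>'.
No capturing groups, so `findall` returns the 2 full match strings.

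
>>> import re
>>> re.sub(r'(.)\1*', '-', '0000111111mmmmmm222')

`\1` is not a pattern — it's the concrete string captured by group 1, re-applied verbatim.
Matches: at [0:4] → '0000'; at [4:10] → '111111'; at [10:16] → 'mmmmmm'; at [16:19] → '222'.
`sub` substitutes '-' at each match site.

'----'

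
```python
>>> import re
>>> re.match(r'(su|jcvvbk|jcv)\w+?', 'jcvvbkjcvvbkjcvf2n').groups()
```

('jcvvbk',)

The match spans [0:7] → 'jcvvbkj'.
Captured: group 1 = 'jcvvbk'.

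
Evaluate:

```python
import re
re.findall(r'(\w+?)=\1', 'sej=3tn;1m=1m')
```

The backreference `\1` re-matches whatever the first group consumed, character for character.
Scanning left to right: at [8:13] match '1m=1m', group 1 = '1m'.
Because there's exactly one group, `findall` drops the full match and keeps group 1 from the one hit.

['1m']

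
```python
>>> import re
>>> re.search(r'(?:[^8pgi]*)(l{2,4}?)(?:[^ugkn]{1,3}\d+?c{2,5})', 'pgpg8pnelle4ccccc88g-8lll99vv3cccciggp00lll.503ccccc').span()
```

(6, 17)

This matches zero or more of any character except [8pgi] (non-capturing group); then 2 to 4 of a literal 'l' (lazy) (captured); then 1 to 3 of any character except [ugkn], then one or more of a digit (lazy), then 2 to 5 of a literal 'c' (non-capturing group).
Unlike `match`, `search` isn't anchored — it looks for the pattern anywhere in the string.
The match spans [6:17] → 'nelle4ccccc'.
Captured: group 1 = 'll'.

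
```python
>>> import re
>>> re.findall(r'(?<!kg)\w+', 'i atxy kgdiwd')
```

The negative lookaround is zero-width — it rules out positions where the adjacent text would match, without consuming anything.
With no groups in the pattern, `findall` gives back each whole match — 3 here.

['i', 'atxy', 'kgdiwd']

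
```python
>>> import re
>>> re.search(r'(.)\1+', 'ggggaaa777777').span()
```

(0, 4)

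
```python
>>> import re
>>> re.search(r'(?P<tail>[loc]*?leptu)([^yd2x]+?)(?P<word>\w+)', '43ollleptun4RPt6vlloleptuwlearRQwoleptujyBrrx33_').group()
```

'ollleptun4RPt6vlloleptuwlearRQwoleptujyBrrx33_'

The match spans [2:48] → 'ollleptun4RPt6vlloleptuwlearRQwoleptujyBrrx33_'.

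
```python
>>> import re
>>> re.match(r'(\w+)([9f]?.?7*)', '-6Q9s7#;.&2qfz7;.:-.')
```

None

`match` is anchored at position 0; if the pattern doesn't fit there, it returns None.
Here position 0 doesn't satisfy it, so the call returns None.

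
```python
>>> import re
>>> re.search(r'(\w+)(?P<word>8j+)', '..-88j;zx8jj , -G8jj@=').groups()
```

The match spans [3:6] → '88j'.
Captured: group 1 = '8', group 2 = '8j'.

('8', '8j')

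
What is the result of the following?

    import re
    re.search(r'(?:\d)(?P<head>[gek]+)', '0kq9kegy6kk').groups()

('k',)

The pattern matches a digit (non-capturing group); then one or more of one of [gek] (captured as 'head').
`search` walks the string left to right and returns the first match it finds.
The match spans [0:2] → '0k'.
Captured: group 1 = 'k'.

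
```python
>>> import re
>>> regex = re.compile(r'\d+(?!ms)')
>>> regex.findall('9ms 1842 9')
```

The negative lookahead/lookbehind blocks any match where the forbidden context is present.
No capturing groups, so `findall` returns the 2 full match strings.

['1842', '9']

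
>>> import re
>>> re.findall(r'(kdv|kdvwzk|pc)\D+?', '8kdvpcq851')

['kdv']

Walking the string: at [1:5] match 'kdvp', group 1 = 'kdv'.
`findall` collects group 1 from the one match (1 total).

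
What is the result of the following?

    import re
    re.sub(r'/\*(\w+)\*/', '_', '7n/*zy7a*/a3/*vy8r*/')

'7n_a3_'

Each match is replaced by '_'.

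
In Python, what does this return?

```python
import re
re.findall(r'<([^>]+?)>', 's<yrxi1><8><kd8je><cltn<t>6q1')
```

['yrxi1', '8', 'kd8je', 'cltn<t']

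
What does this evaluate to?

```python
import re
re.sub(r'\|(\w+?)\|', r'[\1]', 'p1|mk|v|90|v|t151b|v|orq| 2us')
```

Matches: at [2:6] → '|mk|'; at [7:11] → '|90|'; at [12:19] → '|t151b|'; at [20:25] → '|orq|'.
Each match is replaced using the text its own group 1 captured.

'p1[mk]v[90]v[t151b]v[orq] 2us'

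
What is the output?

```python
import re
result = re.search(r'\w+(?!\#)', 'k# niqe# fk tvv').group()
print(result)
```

niq

The negative lookaround is zero-width — it rules out positions where the adjacent text would match, without consuming anything.
The match spans [3:6] → 'niq'.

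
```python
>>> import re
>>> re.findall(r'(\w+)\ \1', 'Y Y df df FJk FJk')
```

['Y', 'df', 'FJk']

`\1` is not a pattern — it's the concrete string captured by group 1, re-applied verbatim.
Scanning left to right: at [0:3] match 'Y Y', group 1 = 'Y'; at [4:9] match 'df df', group 1 = 'df'; at [10:17] match 'FJk FJk', group 1 = 'FJk'.
Because there's exactly one group, `findall` drops the full match and keeps group 1 from each hit.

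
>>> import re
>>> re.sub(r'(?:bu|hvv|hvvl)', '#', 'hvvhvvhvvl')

Alternation tries branches left to right and keeps the first one that lets the overall match succeed at that position.
Matches: at [0:3] → 'hvv'; at [3:6] → 'hvv'; at [6:9] → 'hvv'.
`sub` substitutes '#' at each match site.

'###l'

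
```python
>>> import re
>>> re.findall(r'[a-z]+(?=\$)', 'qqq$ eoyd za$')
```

['qqq', 'za']

The lookaround is zero-width — it requires the adjacent text to match without consuming it, so the asserted text isn't part of the match.
Matches: at [0:3] → 'qqq'; at [10:12] → 'za'.
With no groups in the pattern, `findall` gives back each whole match — 2 here.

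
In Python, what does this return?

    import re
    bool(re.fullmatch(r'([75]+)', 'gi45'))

False

This matches one or more of one of [75] (captured).
For `fullmatch`, every character of the input must be accounted for by the pattern.
Here there's no way to consume every character, so the call returns None, and `bool(None)` is False.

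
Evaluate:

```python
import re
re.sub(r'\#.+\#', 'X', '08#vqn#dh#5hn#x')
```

'08Xx'

Matches: at [2:14] → '#vqn#dh#5hn#'.
`sub` substitutes 'X' at each match site.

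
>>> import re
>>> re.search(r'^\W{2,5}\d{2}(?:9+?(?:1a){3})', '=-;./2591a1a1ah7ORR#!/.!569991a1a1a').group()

'=-;./2591a1a1a'

The pattern matches anchored at the start of the string; then 2 to 5 of a non-word character, then exactly 2 of a digit; then one or more of a literal '9' (lazy), then the literal '1a' repeated 3 times (non-capturing group).
`re.search` scans for the first position where the pattern succeeds.
The match spans [0:14] → '=-;./2591a1a1a'.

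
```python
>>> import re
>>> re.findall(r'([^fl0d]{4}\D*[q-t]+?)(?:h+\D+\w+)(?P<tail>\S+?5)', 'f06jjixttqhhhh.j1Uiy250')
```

[('6jjixttq', '25')]

The pattern matches exactly 4 of any character except [fl0d], then zero or more of a non-digit, then one or more of a character in [q-t] (lazy) (captured); then one or more of a literal 'h', then one or more of a non-digit, then one or more of a word character (non-capturing group); then one or more of a non-whitespace character (lazy), then the literal '5' (captured as 'tail').
Matches: at [2:22] match '6jjixttqhhhh.j1Uiy25', groups = ('6jjixttq', '25').
Multiple groups make `findall` return tuples — one 2-tuple for the one match.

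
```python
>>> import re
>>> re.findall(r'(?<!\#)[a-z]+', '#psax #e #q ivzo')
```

['sax', 'ivzo']

A negative assertion filters positions out without eating any characters.
Since nothing is captured, `findall` lists the 2 matched substrings directly.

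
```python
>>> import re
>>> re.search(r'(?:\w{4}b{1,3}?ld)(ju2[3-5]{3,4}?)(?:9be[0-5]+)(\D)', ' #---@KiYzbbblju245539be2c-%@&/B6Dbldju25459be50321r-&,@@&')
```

Here nothing in the string fits, so the call returns None.

None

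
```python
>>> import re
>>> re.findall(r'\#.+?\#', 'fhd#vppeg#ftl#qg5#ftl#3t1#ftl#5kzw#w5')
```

Lazy quantifiers expand one character at a time until the remainder of the pattern can match.
`findall` yields the raw match text (4 of them) because the pattern has no groups.

['#vppeg#', '#qg5#', '#3t1#', '#5kzw#']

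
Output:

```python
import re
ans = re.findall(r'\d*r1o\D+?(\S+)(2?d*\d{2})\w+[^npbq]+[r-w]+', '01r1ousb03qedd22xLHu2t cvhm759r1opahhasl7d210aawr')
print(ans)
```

[('sb03qedd', '22')]

A `+?`/`*?`/`{m,n}?` starts at its minimum and grows only as far as needed for what follows to match.
`findall` packs the 2 group values into a tuple for every match.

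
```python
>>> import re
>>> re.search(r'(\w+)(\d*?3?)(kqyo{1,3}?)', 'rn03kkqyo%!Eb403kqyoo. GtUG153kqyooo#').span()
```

(0, 9)

This matches one or more of a word character (captured); then zero or more of a digit (lazy), then optionally a literal '3' (captured); then the literal 'kqy', then 1 to 3 of a literal 'o' (lazy) (captured).
`re.search` tries every starting position until one works.
The match spans [0:9] → 'rn03kkqyo'.
Captured: group 1 = 'rn03k', group 2 = '', group 3 = 'kqyo'.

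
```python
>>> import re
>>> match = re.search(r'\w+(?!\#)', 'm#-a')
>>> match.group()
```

'a'

`(?!…)`/`(?<!…)` only lets a position through if the neighbouring text does NOT match; no characters are consumed.
The match spans [3:4] → 'a'.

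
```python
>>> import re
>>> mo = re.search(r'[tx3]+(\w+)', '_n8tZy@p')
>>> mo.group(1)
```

The match spans [3:6] → 'tZy'.
Captured: group 1 = 'Zy'.

'Zy'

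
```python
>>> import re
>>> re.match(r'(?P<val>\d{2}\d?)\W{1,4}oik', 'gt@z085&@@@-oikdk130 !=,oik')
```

None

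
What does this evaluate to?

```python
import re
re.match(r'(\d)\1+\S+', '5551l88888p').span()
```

(0, 11)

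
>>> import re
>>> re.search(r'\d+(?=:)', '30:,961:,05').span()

Lookahead/lookbehind check context without consuming it, so the matched span excludes the asserted characters.
Unlike `match`, `search` isn't anchored — it looks for the pattern anywhere in the string.
The match spans [0:2] → '30'.

(0, 2)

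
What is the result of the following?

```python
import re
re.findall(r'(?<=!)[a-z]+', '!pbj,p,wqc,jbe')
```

Because the assertion is zero-width, the text it checks is not consumed and won't appear in the result.
No capturing groups, so `findall` returns the 1 full match string.

['pbj']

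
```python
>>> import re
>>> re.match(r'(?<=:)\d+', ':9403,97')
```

None

The lookaround is zero-width — it requires the adjacent text to match without consuming it, so the asserted text isn't part of the match.
`re.match` won't scan ahead — the pattern has to work from the very first character.
Here the pattern fails at index 0, so the call returns None.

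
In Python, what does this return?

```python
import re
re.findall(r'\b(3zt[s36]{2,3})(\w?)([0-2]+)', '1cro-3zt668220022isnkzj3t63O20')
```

Pattern: a word boundary (`\b`, zero-width); then the literal '3zt', then 2 to 3 of one of [s36] (captured); then optionally a word character (captured); then one or more of a character in [0-2] (captured).
Multiple groups make `findall` return tuples — one 3-tuple for the one match.

[('3zt66', '8', '220022')]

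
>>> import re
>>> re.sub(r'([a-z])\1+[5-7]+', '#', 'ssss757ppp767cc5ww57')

'####'

The backreference `\1` re-matches whatever the first group consumed, character for character.
Matches: at [0:7] → 'ssss757'; at [7:13] → 'ppp767'; at [13:16] → 'cc5'; at [16:20] → 'ww57'.
Every occurrence is swapped for '#'.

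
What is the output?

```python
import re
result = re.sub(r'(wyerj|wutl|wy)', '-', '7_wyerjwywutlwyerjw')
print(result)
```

7_----w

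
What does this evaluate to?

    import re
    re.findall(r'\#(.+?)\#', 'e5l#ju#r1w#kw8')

['ju']

Lazy quantifiers expand one character at a time until the remainder of the pattern can match.
Matches: at [3:7] match '#ju#', group 1 = 'ju'.
`findall` collects group 1 from the one match (1 total).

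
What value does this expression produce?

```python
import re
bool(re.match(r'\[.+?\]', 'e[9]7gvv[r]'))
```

False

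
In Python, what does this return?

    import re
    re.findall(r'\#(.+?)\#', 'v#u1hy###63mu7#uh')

Because there's exactly one group, `findall` drops the full match and keeps group 1 from each hit.

['u1hy', '#63mu7']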